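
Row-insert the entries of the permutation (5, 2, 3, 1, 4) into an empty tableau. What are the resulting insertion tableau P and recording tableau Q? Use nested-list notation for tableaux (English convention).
P = [[1, 3, 4], [2], [5]], Q = [[1, 3, 5], [2], [4]]

Insert each entry of the permutation into P by Schensted row insertion, recording in Q the position of each new cell.

After inserting 5: P = [[5]].
After inserting 2: P = [[2], [5]].
After inserting 3: P = [[2, 3], [5]].
After inserting 1: P = [[1, 3], [2], [5]].
After inserting 4: P = [[1, 3, 4], [2], [5]].

So P = [[1, 3, 4], [2], [5]], Q = [[1, 3, 5], [2], [4]].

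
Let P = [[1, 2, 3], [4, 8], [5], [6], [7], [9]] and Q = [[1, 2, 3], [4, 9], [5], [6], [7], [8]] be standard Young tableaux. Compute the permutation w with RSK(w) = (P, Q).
1 7 9 8 6 5 4 2 3

Reverse RSK: for i = n, n-1, ..., 1, locate i in Q, remove the corresponding corner cell from P, and reverse-bump its entry up through P; the value ejected from row 1 is w(i).

So w = 1 7 9 8 6 5 4 2 3.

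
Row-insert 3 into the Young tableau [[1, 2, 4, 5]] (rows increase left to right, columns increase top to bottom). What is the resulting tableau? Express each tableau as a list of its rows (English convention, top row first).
[[1, 2, 3, 5], [4]]

In row 1, 3 replaces 4 (the leftmost entry greater than 3); 4 is bumped to row 2. 4 starts a new row 2. The new tableau is [[1, 2, 3, 5], [4]].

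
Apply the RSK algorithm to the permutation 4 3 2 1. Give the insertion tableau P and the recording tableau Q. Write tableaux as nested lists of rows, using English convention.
P = [[1], [2], [3], [4]], Q = [[1], [2], [3], [4]]

Insert each entry of the permutation into P by Schensted row insertion, recording in Q the position of each new cell.

After inserting 4: P = [[4]].
After inserting 3: P = [[3], [4]].
After inserting 2: P = [[2], [3], [4]].
After inserting 1: P = [[1], [2], [3], [4]].

So P = [[1], [2], [3], [4]], Q = [[1], [2], [3], [4]].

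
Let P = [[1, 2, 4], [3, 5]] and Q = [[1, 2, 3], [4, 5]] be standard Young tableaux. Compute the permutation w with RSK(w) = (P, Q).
Reverse the RSK construction: for i from n down to 1, find the cell of Q containing i, remove the entry at that cell from P, and reverse-bump it up through P; the value ejected from row 1 is w(i).

Step i=5: Q has 5 at row 2, column 2; remove 5 from row 2 of P and reverse-bump: 5 enters row 1 and ejects 4. So w(5) = 4. P is now [[1, 2, 5], [3]].
Step i=4: Q has 4 at row 2, column 1; remove 3 from row 2 of P and reverse-bump: 3 enters row 1 and ejects 2. So w(4) = 2. P is now [[1, 3, 5]].
Step i=3: Q has 3 at row 1, column 3; remove that cell from P, ejecting 5. So w(3) = 5. P is now [[1, 3]].
Step i=2: Q has 2 at row 1, column 2; remove that cell from P, ejecting 3. So w(2) = 3. P is now [[1]].
Step i=1: Q has 1 at row 1, column 1; remove that cell from P, ejecting 1. So w(1) = 1. P is now [].

So w = 1 3 5 2 4.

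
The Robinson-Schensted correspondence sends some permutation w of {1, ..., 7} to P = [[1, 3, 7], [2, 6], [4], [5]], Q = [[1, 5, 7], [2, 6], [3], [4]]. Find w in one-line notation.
5 4 2 1 6 3 7

Reverse RSK: for i = n, n-1, ..., 1, locate i in Q, remove the corresponding corner cell from P, and reverse-bump its entry up through P; the value ejected from row 1 is w(i).

So w = 5 4 2 1 6 3 7.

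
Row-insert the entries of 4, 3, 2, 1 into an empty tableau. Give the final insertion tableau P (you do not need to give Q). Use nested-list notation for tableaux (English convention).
P = [[1], [2], [3], [4]]

Insert 4: appended to row 1. P = [[4]].
Insert 3: 3 bumps 4 from row 1; 4 starts row 2. P = [[3], [4]].
Insert 2: 2 bumps 3 from row 1; 3 bumps 4 from row 2; 4 starts row 3. P = [[2], [3], [4]].
Insert 1: 1 bumps 2 from row 1; 2 bumps 3 from row 2; 3 bumps 4 from row 3; 4 starts row 4. P = [[1], [2], [3], [4]].

So P = [[1], [2], [3], [4]].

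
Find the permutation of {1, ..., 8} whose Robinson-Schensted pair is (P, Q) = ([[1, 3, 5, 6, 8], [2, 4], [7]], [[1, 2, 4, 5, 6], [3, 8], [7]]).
Reverse the RSK construction: for i from n down to 1, find the cell of Q containing i, remove the entry at that cell from P, and reverse-bump it up through P; the value ejected from row 1 is w(i).

Step i=8: Q has 8 at row 2, column 2; remove 4 from row 2 of P and reverse-bump: 4 enters row 1 and ejects 3. So w(8) = 3. P is now [[1, 4, 5, 6, 8], [2], [7]].
Step i=7: Q has 7 at row 3, column 1; remove 7 from row 3 of P and reverse-bump: 7 enters row 2 and ejects 2; 2 enters row 1 and ejects 1. So w(7) = 1. P is now [[2, 4, 5, 6, 8], [7]].
Step i=6: Q has 6 at row 1, column 5; remove that cell from P, ejecting 8. So w(6) = 8. P is now [[2, 4, 5, 6], [7]].
Step i=5: Q has 5 at row 1, column 4; remove that cell from P, ejecting 6. So w(5) = 6. P is now [[2, 4, 5], [7]].
Step i=4: Q has 4 at row 1, column 3; remove that cell from P, ejecting 5. So w(4) = 5. P is now [[2, 4], [7]].
Step i=3: Q has 3 at row 2, column 1; remove 7 from row 2 of P and reverse-bump: 7 enters row 1 and ejects 4. So w(3) = 4. P is now [[2, 7]].
Step i=2: Q has 2 at row 1, column 2; remove that cell from P, ejecting 7. So w(2) = 7. P is now [[2]].
Step i=1: Q has 1 at row 1, column 1; remove that cell from P, ejecting 2. So w(1) = 2. P is now [].

So w = 2 7 4 5 6 8 1 3.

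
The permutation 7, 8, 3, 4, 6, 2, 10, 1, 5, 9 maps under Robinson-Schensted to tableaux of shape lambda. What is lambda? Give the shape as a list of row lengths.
Row-insert each entry into an empty tableau.

After inserting 7: P = [[7]].
After inserting 8: P = [[7, 8]].
After inserting 3: P = [[3, 8], [7]].
After inserting 4: P = [[3, 4], [7, 8]].
After inserting 6: P = [[3, 4, 6], [7, 8]].
After inserting 2: P = [[2, 4, 6], [3, 8], [7]].
After inserting 10: P = [[2, 4, 6, 10], [3, 8], [7]].
After inserting 1: P = [[1, 4, 6, 10], [2, 8], [3], [7]].
After inserting 5: P = [[1, 4, 5, 10], [2, 6], [3, 8], [7]].
After inserting 9: P = [[1, 4, 5, 9], [2, 6, 10], [3, 8], [7]].

The final insertion tableau P = [[1, 4, 5, 9], [2, 6, 10], [3, 8], [7]] has shape [4, 3, 2, 1].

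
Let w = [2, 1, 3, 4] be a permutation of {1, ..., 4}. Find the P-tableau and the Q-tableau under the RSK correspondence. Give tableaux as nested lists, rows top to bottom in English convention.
Insert each entry of the permutation into P by Schensted row insertion, recording in Q the position of each new cell.

Insert 2: appended to row 1. P = [[2]].
Insert 1: 1 bumps 2 from row 1; 2 starts row 2. P = [[1], [2]].
Insert 3: appended to row 1. P = [[1, 3], [2]].
Insert 4: appended to row 1. P = [[1, 3, 4], [2]].

So P = [[1, 3, 4], [2]], Q = [[1, 3, 4], [2]].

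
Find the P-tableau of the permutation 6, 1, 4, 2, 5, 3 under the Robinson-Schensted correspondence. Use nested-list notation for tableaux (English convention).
P = [[1, 2, 3], [4, 5], [6]]

Insert 6: appended to row 1. P = [[6]].
Insert 1: 1 bumps 6 from row 1; 6 starts row 2. P = [[1], [6]].
Insert 4: appended to row 1. P = [[1, 4], [6]].
Insert 2: 2 bumps 4 from row 1; 4 bumps 6 from row 2; 6 starts row 3. P = [[1, 2], [4], [6]].
Insert 5: appended to row 1. P = [[1, 2, 5], [4], [6]].
Insert 3: 3 bumps 5 from row 1; 5 appends to row 2. P = [[1, 2, 3], [4, 5], [6]].

So P = [[1, 2, 3], [4, 5], [6]].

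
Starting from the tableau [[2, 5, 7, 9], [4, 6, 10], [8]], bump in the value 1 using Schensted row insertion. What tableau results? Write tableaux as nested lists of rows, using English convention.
[[1, 5, 7, 9], [2, 6, 10], [4], [8]]

In row 1, 1 replaces 2 (the leftmost entry greater than 1); 2 is bumped to row 2. In row 2, 2 replaces 4 (the leftmost entry greater than 2); 4 is bumped to row 3. In row 3, 4 replaces 8 (the leftmost entry greater than 4); 8 is bumped to row 4. 8 starts a new row 4. The new tableau is [[1, 5, 7, 9], [2, 6, 10], [4], [8]].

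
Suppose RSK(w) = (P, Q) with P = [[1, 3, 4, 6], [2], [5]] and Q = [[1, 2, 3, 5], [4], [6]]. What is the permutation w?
Reverse the RSK construction: for i from n down to 1, find the cell of Q containing i, remove the entry at that cell from P, and reverse-bump it up through P; the value ejected from row 1 is w(i).

Step i=6: Q has 6 at row 3, column 1; remove 5 from row 3 of P and reverse-bump: 5 enters row 2 and ejects 2; 2 enters row 1 and ejects 1. So w(6) = 1. P is now [[2, 3, 4, 6], [5]].
Step i=5: Q has 5 at row 1, column 4; remove that cell from P, ejecting 6. So w(5) = 6. P is now [[2, 3, 4], [5]].
Step i=4: Q has 4 at row 2, column 1; remove 5 from row 2 of P and reverse-bump: 5 enters row 1 and ejects 4. So w(4) = 4. P is now [[2, 3, 5]].
Step i=3: Q has 3 at row 1, column 3; remove that cell from P, ejecting 5. So w(3) = 5. P is now [[2, 3]].
Step i=2: Q has 2 at row 1, column 2; remove that cell from P, ejecting 3. So w(2) = 3. P is now [[2]].
Step i=1: Q has 1 at row 1, column 1; remove that cell from P, ejecting 2. So w(1) = 2. P is now [].

So w = 2 3 5 4 6 1.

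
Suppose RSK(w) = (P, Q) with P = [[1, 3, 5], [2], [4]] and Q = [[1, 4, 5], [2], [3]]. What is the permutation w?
4 2 1 3 5

Reverse the RSK construction: for i from n down to 1, find the cell of Q containing i, remove the entry at that cell from P, and reverse-bump it up through P; the value ejected from row 1 is w(i).

Step i=5: Q has 5 at row 1, column 3; remove that cell from P, ejecting 5. So w(5) = 5. P is now [[1, 3], [2], [4]].
Step i=4: Q has 4 at row 1, column 2; remove that cell from P, ejecting 3. So w(4) = 3. P is now [[1], [2], [4]].
Step i=3: Q has 3 at row 3, column 1; remove 4 from row 3 of P and reverse-bump: 4 enters row 2 and ejects 2; 2 enters row 1 and ejects 1. So w(3) = 1. P is now [[2], [4]].
Step i=2: Q has 2 at row 2, column 1; remove 4 from row 2 of P and reverse-bump: 4 enters row 1 and ejects 2. So w(2) = 2. P is now [[4]].
Step i=1: Q has 1 at row 1, column 1; remove that cell from P, ejecting 4. So w(1) = 4. P is now [].

So w = 4 2 1 3 5.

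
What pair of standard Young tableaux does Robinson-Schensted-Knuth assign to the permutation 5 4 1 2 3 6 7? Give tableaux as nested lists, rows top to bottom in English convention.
Insert each entry of the permutation into P by Schensted row insertion, recording in Q the position of each new cell.

After inserting 5: P = [[5]].
After inserting 4: P = [[4], [5]].
After inserting 1: P = [[1], [4], [5]].
After inserting 2: P = [[1, 2], [4], [5]].
After inserting 3: P = [[1, 2, 3], [4], [5]].
After inserting 6: P = [[1, 2, 3, 6], [4], [5]].
After inserting 7: P = [[1, 2, 3, 6, 7], [4], [5]].

So P = [[1, 2, 3, 6, 7], [4], [5]], Q = [[1, 4, 5, 6, 7], [2], [3]].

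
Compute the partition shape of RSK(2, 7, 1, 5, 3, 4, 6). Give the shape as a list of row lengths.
[4, 2, 1]

RSK row insertion gives P = [[1, 3, 4, 6], [2, 5], [7]], which has shape [4, 2, 1].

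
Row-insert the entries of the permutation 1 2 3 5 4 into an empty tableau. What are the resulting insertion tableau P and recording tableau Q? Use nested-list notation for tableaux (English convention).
Insert each entry of the permutation into P by Schensted row insertion, recording in Q the position of each new cell.

Insert 1: appended to row 1. P = [[1]].
Insert 2: appended to row 1. P = [[1, 2]].
Insert 3: appended to row 1. P = [[1, 2, 3]].
Insert 5: appended to row 1. P = [[1, 2, 3, 5]].
Insert 4: 4 bumps 5 from row 1; 5 starts row 2. P = [[1, 2, 3, 4], [5]].

So P = [[1, 2, 3, 4], [5]], Q = [[1, 2, 3, 4], [5]].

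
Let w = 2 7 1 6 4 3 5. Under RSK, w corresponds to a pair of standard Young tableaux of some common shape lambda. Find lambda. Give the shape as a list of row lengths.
[3, 2, 1, 1]

Row-insert each entry into an empty tableau.

After inserting 2: P = [[2]].
After inserting 7: P = [[2, 7]].
After inserting 1: P = [[1, 7], [2]].
After inserting 6: P = [[1, 6], [2, 7]].
After inserting 4: P = [[1, 4], [2, 6], [7]].
After inserting 3: P = [[1, 3], [2, 4], [6], [7]].
After inserting 5: P = [[1, 3, 5], [2, 4], [6], [7]].

The final insertion tableau P = [[1, 3, 5], [2, 4], [6], [7]] has shape [3, 2, 1, 1].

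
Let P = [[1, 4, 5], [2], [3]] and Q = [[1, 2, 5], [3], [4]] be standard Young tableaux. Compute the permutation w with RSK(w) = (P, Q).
Reverse the RSK construction: for i from n down to 1, find the cell of Q containing i, remove the entry at that cell from P, and reverse-bump it up through P; the value ejected from row 1 is w(i).

Step i=5: Q has 5 at row 1, column 3; remove that cell from P, ejecting 5. So w(5) = 5. P is now [[1, 4], [2], [3]].
Step i=4: Q has 4 at row 3, column 1; remove 3 from row 3 of P and reverse-bump: 3 enters row 2 and ejects 2; 2 enters row 1 and ejects 1. So w(4) = 1. P is now [[2, 4], [3]].
Step i=3: Q has 3 at row 2, column 1; remove 3 from row 2 of P and reverse-bump: 3 enters row 1 and ejects 2. So w(3) = 2. P is now [[3, 4]].
Step i=2: Q has 2 at row 1, column 2; remove that cell from P, ejecting 4. So w(2) = 4. P is now [[3]].
Step i=1: Q has 1 at row 1, column 1; remove that cell from P, ejecting 3. So w(1) = 3. P is now [].

So w = 3 4 2 1 5.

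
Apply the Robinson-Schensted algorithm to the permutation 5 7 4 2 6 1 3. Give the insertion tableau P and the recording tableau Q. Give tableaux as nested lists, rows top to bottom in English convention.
P = [[1, 3], [2, 6], [4, 7], [5]], Q = [[1, 2], [3, 5], [4, 7], [6]]

Insert each entry of the permutation into P by Schensted row insertion, recording in Q the position of each new cell.

Insert 5: appended to row 1. P = [[5]], Q = [[1]].
Insert 7: appended to row 1. P = [[5, 7]], Q = [[1, 2]].
Insert 4: 4 bumps 5 from row 1; 5 starts row 2. P = [[4, 7], [5]], Q = [[1, 2], [3]].
Insert 2: 2 bumps 4 from row 1; 4 bumps 5 from row 2; 5 starts row 3. P = [[2, 7], [4], [5]], Q = [[1, 2], [3], [4]].
Insert 6: 6 bumps 7 from row 1; 7 appends to row 2. P = [[2, 6], [4, 7], [5]], Q = [[1, 2], [3, 5], [4]].
Insert 1: 1 bumps 2 from row 1; 2 bumps 4 from row 2; 4 bumps 5 from row 3; 5 starts row 4. P = [[1, 6], [2, 7], [4], [5]], Q = [[1, 2], [3, 5], [4], [6]].
Insert 3: 3 bumps 6 from row 1; 6 bumps 7 from row 2; 7 appends to row 3. P = [[1, 3], [2, 6], [4, 7], [5]], Q = [[1, 2], [3, 5], [4, 7], [6]].

So P = [[1, 3], [2, 6], [4, 7], [5]], Q = [[1, 2], [3, 5], [4, 7], [6]].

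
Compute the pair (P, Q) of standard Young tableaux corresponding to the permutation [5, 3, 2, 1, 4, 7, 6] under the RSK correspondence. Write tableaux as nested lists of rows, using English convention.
P = [[1, 4, 6], [2, 7], [3], [5]], Q = [[1, 5, 6], [2, 7], [3], [4]]

Insert each entry of the permutation into P by Schensted row insertion, recording in Q the position of each new cell.

Insert 5: appended to row 1. P = [[5]].
Insert 3: 3 bumps 5 from row 1; 5 starts row 2. P = [[3], [5]].
Insert 2: 2 bumps 3 from row 1; 3 bumps 5 from row 2; 5 starts row 3. P = [[2], [3], [5]].
Insert 1: 1 bumps 2 from row 1; 2 bumps 3 from row 2; 3 bumps 5 from row 3; 5 starts row 4. P = [[1], [2], [3], [5]].
Insert 4: appended to row 1. P = [[1, 4], [2], [3], [5]].
Insert 7: appended to row 1. P = [[1, 4, 7], [2], [3], [5]].
Insert 6: 6 bumps 7 from row 1; 7 appends to row 2. P = [[1, 4, 6], [2, 7], [3], [5]].

So P = [[1, 4, 6], [2, 7], [3], [5]], Q = [[1, 5, 6], [2, 7], [3], [4]].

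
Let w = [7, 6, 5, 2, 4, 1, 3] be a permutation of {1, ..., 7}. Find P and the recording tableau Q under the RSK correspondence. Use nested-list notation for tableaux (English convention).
P = [[1, 3], [2, 4], [5], [6], [7]], Q = [[1, 5], [2, 7], [3], [4], [6]]

Insert each entry of the permutation into P by Schensted row insertion, recording in Q the position of each new cell.

Insert 7: appended to row 1. P = [[7]].
Insert 6: 6 bumps 7 from row 1; 7 starts row 2. P = [[6], [7]].
Insert 5: 5 bumps 6 from row 1; 6 bumps 7 from row 2; 7 starts row 3. P = [[5], [6], [7]].
Insert 2: 2 bumps 5 from row 1; 5 bumps 6 from row 2; 6 bumps 7 from row 3; 7 starts row 4. P = [[2], [5], [6], [7]].
Insert 4: appended to row 1. P = [[2, 4], [5], [6], [7]].
Insert 1: 1 bumps 2 from row 1; 2 bumps 5 from row 2; 5 bumps 6 from row 3; 6 bumps 7 from row 4; 7 starts row 5. P = [[1, 4], [2], [5], [6], [7]].
Insert 3: 3 bumps 4 from row 1; 4 appends to row 2. P = [[1, 3], [2, 4], [5], [6], [7]].

So P = [[1, 3], [2, 4], [5], [6], [7]], Q = [[1, 5], [2, 7], [3], [4], [6]].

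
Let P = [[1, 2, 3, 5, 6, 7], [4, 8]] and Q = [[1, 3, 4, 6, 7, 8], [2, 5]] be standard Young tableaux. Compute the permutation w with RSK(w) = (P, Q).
Reverse the RSK construction: for i from n down to 1, find the cell of Q containing i, remove the entry at that cell from P, and reverse-bump it up through P; the value ejected from row 1 is w(i).

Step i=8: Q has 8 at row 1, column 6; remove that cell from P, ejecting 7. So w(8) = 7. P is now [[1, 2, 3, 5, 6], [4, 8]].
Step i=7: Q has 7 at row 1, column 5; remove that cell from P, ejecting 6. So w(7) = 6. P is now [[1, 2, 3, 5], [4, 8]].
Step i=6: Q has 6 at row 1, column 4; remove that cell from P, ejecting 5. So w(6) = 5. P is now [[1, 2, 3], [4, 8]].
Step i=5: Q has 5 at row 2, column 2; remove 8 from row 2 of P and reverse-bump: 8 enters row 1 and ejects 3. So w(5) = 3. P is now [[1, 2, 8], [4]].
Step i=4: Q has 4 at row 1, column 3; remove that cell from P, ejecting 8. So w(4) = 8. P is now [[1, 2], [4]].
Step i=3: Q has 3 at row 1, column 2; remove that cell from P, ejecting 2. So w(3) = 2. P is now [[1], [4]].
Step i=2: Q has 2 at row 2, column 1; remove 4 from row 2 of P and reverse-bump: 4 enters row 1 and ejects 1. So w(2) = 1. P is now [[4]].
Step i=1: Q has 1 at row 1, column 1; remove that cell from P, ejecting 4. So w(1) = 4. P is now [].

So w = 4 1 2 8 3 5 6 7.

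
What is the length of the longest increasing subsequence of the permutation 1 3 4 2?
3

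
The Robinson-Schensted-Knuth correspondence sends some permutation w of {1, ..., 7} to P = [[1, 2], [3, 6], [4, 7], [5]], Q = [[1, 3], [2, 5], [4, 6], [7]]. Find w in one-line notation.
Reverse RSK: for i = n, n-1, ..., 1, locate i in Q, remove the corresponding corner cell from P, and reverse-bump its entry up through P; the value ejected from row 1 is w(i).

So w = 5 4 7 1 6 3 2.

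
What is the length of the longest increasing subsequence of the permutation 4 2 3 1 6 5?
3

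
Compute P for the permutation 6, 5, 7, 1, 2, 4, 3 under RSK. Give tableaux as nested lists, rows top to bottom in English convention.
Insert 6: appended to row 1. P = [[6]].
Insert 5: 5 bumps 6 from row 1; 6 starts row 2. P = [[5], [6]].
Insert 7: appended to row 1. P = [[5, 7], [6]].
Insert 1: 1 bumps 5 from row 1; 5 bumps 6 from row 2; 6 starts row 3. P = [[1, 7], [5], [6]].
Insert 2: 2 bumps 7 from row 1; 7 appends to row 2. P = [[1, 2], [5, 7], [6]].
Insert 4: appended to row 1. P = [[1, 2, 4], [5, 7], [6]].
Insert 3: 3 bumps 4 from row 1; 4 bumps 5 from row 2; 5 bumps 6 from row 3; 6 starts row 4. P = [[1, 2, 3], [4, 7], [5], [6]].

So P = [[1, 2, 3], [4, 7], [5], [6]].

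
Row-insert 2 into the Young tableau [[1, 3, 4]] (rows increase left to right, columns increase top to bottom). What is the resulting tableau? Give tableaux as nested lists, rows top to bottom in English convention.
[[1, 2, 4], [3]]

In row 1, 2 replaces 3 (the leftmost entry greater than 2); 3 is bumped to row 2. 3 starts a new row 2. The new tableau is [[1, 2, 4], [3]].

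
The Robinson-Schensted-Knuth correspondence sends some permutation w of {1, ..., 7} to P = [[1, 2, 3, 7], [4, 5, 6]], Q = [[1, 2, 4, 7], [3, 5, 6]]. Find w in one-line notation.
4 5 1 6 2 3 7

Reverse the RSK construction: for i from n down to 1, find the cell of Q containing i, remove the entry at that cell from P, and reverse-bump it up through P; the value ejected from row 1 is w(i).

Step i=7: Q has 7 at row 1, column 4; remove that cell from P, ejecting 7. So w(7) = 7. P is now [[1, 2, 3], [4, 5, 6]].
Step i=6: Q has 6 at row 2, column 3; remove 6 from row 2 of P and reverse-bump: 6 enters row 1 and ejects 3. So w(6) = 3. P is now [[1, 2, 6], [4, 5]].
Step i=5: Q has 5 at row 2, column 2; remove 5 from row 2 of P and reverse-bump: 5 enters row 1 and ejects 2. So w(5) = 2. P is now [[1, 5, 6], [4]].
Step i=4: Q has 4 at row 1, column 3; remove that cell from P, ejecting 6. So w(4) = 6. P is now [[1, 5], [4]].
Step i=3: Q has 3 at row 2, column 1; remove 4 from row 2 of P and reverse-bump: 4 enters row 1 and ejects 1. So w(3) = 1. P is now [[4, 5]].
Step i=2: Q has 2 at row 1, column 2; remove that cell from P, ejecting 5. So w(2) = 5. P is now [[4]].
Step i=1: Q has 1 at row 1, column 1; remove that cell from P, ejecting 4. So w(1) = 4. P is now [].

So w = 4 5 1 6 2 3 7.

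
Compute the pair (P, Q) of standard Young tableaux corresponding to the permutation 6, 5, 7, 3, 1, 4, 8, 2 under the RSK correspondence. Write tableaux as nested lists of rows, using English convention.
P = [[1, 2, 8], [3, 4], [5, 7], [6]], Q = [[1, 3, 7], [2, 6], [4, 8], [5]]

Insert each entry of the permutation into P by Schensted row insertion, recording in Q the position of each new cell.

Insert 6: appended to row 1. P = [[6]], Q = [[1]].
Insert 5: 5 bumps 6 from row 1; 6 starts row 2. P = [[5], [6]], Q = [[1], [2]].
Insert 7: appended to row 1. P = [[5, 7], [6]], Q = [[1, 3], [2]].
Insert 3: 3 bumps 5 from row 1; 5 bumps 6 from row 2; 6 starts row 3. P = [[3, 7], [5], [6]], Q = [[1, 3], [2], [4]].
Insert 1: 1 bumps 3 from row 1; 3 bumps 5 from row 2; 5 bumps 6 from row 3; 6 starts row 4. P = [[1, 7], [3], [5], [6]], Q = [[1, 3], [2], [4], [5]].
Insert 4: 4 bumps 7 from row 1; 7 appends to row 2. P = [[1, 4], [3, 7], [5], [6]], Q = [[1, 3], [2, 6], [4], [5]].
Insert 8: appended to row 1. P = [[1, 4, 8], [3, 7], [5], [6]], Q = [[1, 3, 7], [2, 6], [4], [5]].
Insert 2: 2 bumps 4 from row 1; 4 bumps 7 from row 2; 7 appends to row 3. P = [[1, 2, 8], [3, 4], [5, 7], [6]], Q = [[1, 3, 7], [2, 6], [4, 8], [5]].

So P = [[1, 2, 8], [3, 4], [5, 7], [6]], Q = [[1, 3, 7], [2, 6], [4, 8], [5]].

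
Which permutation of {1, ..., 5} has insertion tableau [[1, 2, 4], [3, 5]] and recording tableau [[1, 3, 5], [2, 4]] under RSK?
Reverse the RSK construction: for i from n down to 1, find the cell of Q containing i, remove the entry at that cell from P, and reverse-bump it up through P; the value ejected from row 1 is w(i).

Step i=5: Q has 5 at row 1, column 3; remove that cell from P, ejecting 4. So w(5) = 4. P is now [[1, 2], [3, 5]].
Step i=4: Q has 4 at row 2, column 2; remove 5 from row 2 of P and reverse-bump: 5 enters row 1 and ejects 2. So w(4) = 2. P is now [[1, 5], [3]].
Step i=3: Q has 3 at row 1, column 2; remove that cell from P, ejecting 5. So w(3) = 5. P is now [[1], [3]].
Step i=2: Q has 2 at row 2, column 1; remove 3 from row 2 of P and reverse-bump: 3 enters row 1 and ejects 1. So w(2) = 1. P is now [[3]].
Step i=1: Q has 1 at row 1, column 1; remove that cell from P, ejecting 3. So w(1) = 3. P is now [].

So w = 3 1 5 2 4.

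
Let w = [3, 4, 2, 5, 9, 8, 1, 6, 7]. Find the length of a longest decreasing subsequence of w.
3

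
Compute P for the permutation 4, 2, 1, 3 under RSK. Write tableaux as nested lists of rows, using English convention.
After inserting 4: P = [[4]].
After inserting 2: P = [[2], [4]].
After inserting 1: P = [[1], [2], [4]].
After inserting 3: P = [[1, 3], [2], [4]].

So P = [[1, 3], [2], [4]].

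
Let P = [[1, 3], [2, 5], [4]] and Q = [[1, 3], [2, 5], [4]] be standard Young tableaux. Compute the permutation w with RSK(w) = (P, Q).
Reverse the RSK construction: for i from n down to 1, find the cell of Q containing i, remove the entry at that cell from P, and reverse-bump it up through P; the value ejected from row 1 is w(i).

Step i=5: Q has 5 at row 2, column 2; remove 5 from row 2 of P and reverse-bump: 5 enters row 1 and ejects 3. So w(5) = 3. P is now [[1, 5], [2], [4]].
Step i=4: Q has 4 at row 3, column 1; remove 4 from row 3 of P and reverse-bump: 4 enters row 2 and ejects 2; 2 enters row 1 and ejects 1. So w(4) = 1. P is now [[2, 5], [4]].
Step i=3: Q has 3 at row 1, column 2; remove that cell from P, ejecting 5. So w(3) = 5. P is now [[2], [4]].
Step i=2: Q has 2 at row 2, column 1; remove 4 from row 2 of P and reverse-bump: 4 enters row 1 and ejects 2. So w(2) = 2. P is now [[4]].
Step i=1: Q has 1 at row 1, column 1; remove that cell from P, ejecting 4. So w(1) = 4. P is now [].

So w = 4 2 5 1 3.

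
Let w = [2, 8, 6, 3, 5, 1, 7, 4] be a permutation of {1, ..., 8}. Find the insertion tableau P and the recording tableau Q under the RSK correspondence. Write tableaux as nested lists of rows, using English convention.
Insert each entry of the permutation into P by Schensted row insertion, recording in Q the position of each new cell.

Insert 2: appended to row 1. P = [[2]], Q = [[1]].
Insert 8: appended to row 1. P = [[2, 8]], Q = [[1, 2]].
Insert 6: 6 bumps 8 from row 1; 8 starts row 2. P = [[2, 6], [8]], Q = [[1, 2], [3]].
Insert 3: 3 bumps 6 from row 1; 6 bumps 8 from row 2; 8 starts row 3. P = [[2, 3], [6], [8]], Q = [[1, 2], [3], [4]].
Insert 5: appended to row 1. P = [[2, 3, 5], [6], [8]], Q = [[1, 2, 5], [3], [4]].
Insert 1: 1 bumps 2 from row 1; 2 bumps 6 from row 2; 6 bumps 8 from row 3; 8 starts row 4. P = [[1, 3, 5], [2], [6], [8]], Q = [[1, 2, 5], [3], [4], [6]].
Insert 7: appended to row 1. P = [[1, 3, 5, 7], [2], [6], [8]], Q = [[1, 2, 5, 7], [3], [4], [6]].
Insert 4: 4 bumps 5 from row 1; 5 appends to row 2. P = [[1, 3, 4, 7], [2, 5], [6], [8]], Q = [[1, 2, 5, 7], [3, 8], [4], [6]].

So P = [[1, 3, 4, 7], [2, 5], [6], [8]], Q = [[1, 2, 5, 7], [3, 8], [4], [6]].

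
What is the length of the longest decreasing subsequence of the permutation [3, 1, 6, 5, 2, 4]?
3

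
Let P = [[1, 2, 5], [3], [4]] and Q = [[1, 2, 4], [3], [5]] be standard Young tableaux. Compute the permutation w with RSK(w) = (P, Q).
Reverse the RSK construction: for i from n down to 1, find the cell of Q containing i, remove the entry at that cell from P, and reverse-bump it up through P; the value ejected from row 1 is w(i).

Step i=5: Q has 5 at row 3, column 1; remove 4 from row 3 of P and reverse-bump: 4 enters row 2 and ejects 3; 3 enters row 1 and ejects 2. So w(5) = 2. P is now [[1, 3, 5], [4]].
Step i=4: Q has 4 at row 1, column 3; remove that cell from P, ejecting 5. So w(4) = 5. P is now [[1, 3], [4]].
Step i=3: Q has 3 at row 2, column 1; remove 4 from row 2 of P and reverse-bump: 4 enters row 1 and ejects 3. So w(3) = 3. P is now [[1, 4]].
Step i=2: Q has 2 at row 1, column 2; remove that cell from P, ejecting 4. So w(2) = 4. P is now [[1]].
Step i=1: Q has 1 at row 1, column 1; remove that cell from P, ejecting 1. So w(1) = 1. P is now [].

So w = 1 4 3 5 2.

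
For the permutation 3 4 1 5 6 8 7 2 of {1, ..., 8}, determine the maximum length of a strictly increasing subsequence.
5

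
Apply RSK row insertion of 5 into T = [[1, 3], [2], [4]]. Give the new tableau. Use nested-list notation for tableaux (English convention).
5 is larger than every entry of row 1, so it is appended to row 1. The new tableau is [[1, 3, 5], [2], [4]].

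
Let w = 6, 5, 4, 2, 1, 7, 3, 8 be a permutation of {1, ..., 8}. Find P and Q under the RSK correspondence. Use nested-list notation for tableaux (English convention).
P = [[1, 3, 8], [2, 7], [4], [5], [6]], Q = [[1, 6, 8], [2, 7], [3], [4], [5]]

Insert each entry of the permutation into P by Schensted row insertion, recording in Q the position of each new cell.

Insert 6: appended to row 1. P = [[6]], Q = [[1]].
Insert 5: 5 bumps 6 from row 1; 6 starts row 2. P = [[5], [6]], Q = [[1], [2]].
Insert 4: 4 bumps 5 from row 1; 5 bumps 6 from row 2; 6 starts row 3. P = [[4], [5], [6]], Q = [[1], [2], [3]].
Insert 2: 2 bumps 4 from row 1; 4 bumps 5 from row 2; 5 bumps 6 from row 3; 6 starts row 4. P = [[2], [4], [5], [6]], Q = [[1], [2], [3], [4]].
Insert 1: 1 bumps 2 from row 1; 2 bumps 4 from row 2; 4 bumps 5 from row 3; 5 bumps 6 from row 4; 6 starts row 5. P = [[1], [2], [4], [5], [6]], Q = [[1], [2], [3], [4], [5]].
Insert 7: appended to row 1. P = [[1, 7], [2], [4], [5], [6]], Q = [[1, 6], [2], [3], [4], [5]].
Insert 3: 3 bumps 7 from row 1; 7 appends to row 2. P = [[1, 3], [2, 7], [4], [5], [6]], Q = [[1, 6], [2, 7], [3], [4], [5]].
Insert 8: appended to row 1. P = [[1, 3, 8], [2, 7], [4], [5], [6]], Q = [[1, 6, 8], [2, 7], [3], [4], [5]].

So P = [[1, 3, 8], [2, 7], [4], [5], [6]], Q = [[1, 6, 8], [2, 7], [3], [4], [5]].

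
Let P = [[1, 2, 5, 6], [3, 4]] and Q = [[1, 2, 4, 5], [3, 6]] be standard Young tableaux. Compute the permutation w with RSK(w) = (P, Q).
3 4 1 5 6 2

Reverse the RSK construction: for i from n down to 1, find the cell of Q containing i, remove the entry at that cell from P, and reverse-bump it up through P; the value ejected from row 1 is w(i).

Step i=6: Q has 6 at row 2, column 2; remove 4 from row 2 of P and reverse-bump: 4 enters row 1 and ejects 2. So w(6) = 2. P is now [[1, 4, 5, 6], [3]].
Step i=5: Q has 5 at row 1, column 4; remove that cell from P, ejecting 6. So w(5) = 6. P is now [[1, 4, 5], [3]].
Step i=4: Q has 4 at row 1, column 3; remove that cell from P, ejecting 5. So w(4) = 5. P is now [[1, 4], [3]].
Step i=3: Q has 3 at row 2, column 1; remove 3 from row 2 of P and reverse-bump: 3 enters row 1 and ejects 1. So w(3) = 1. P is now [[3, 4]].
Step i=2: Q has 2 at row 1, column 2; remove that cell from P, ejecting 4. So w(2) = 4. P is now [[3]].
Step i=1: Q has 1 at row 1, column 1; remove that cell from P, ejecting 3. So w(1) = 3. P is now [].

So w = 3 4 1 5 6 2.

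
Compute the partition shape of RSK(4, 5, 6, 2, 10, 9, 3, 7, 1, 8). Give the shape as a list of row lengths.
[5, 3, 1, 1]

Row-insert each entry into an empty tableau.

After inserting 4: P = [[4]].
After inserting 5: P = [[4, 5]].
After inserting 6: P = [[4, 5, 6]].
After inserting 2: P = [[2, 5, 6], [4]].
After inserting 10: P = [[2, 5, 6, 10], [4]].
After inserting 9: P = [[2, 5, 6, 9], [4, 10]].
After inserting 3: P = [[2, 3, 6, 9], [4, 5], [10]].
After inserting 7: P = [[2, 3, 6, 7], [4, 5, 9], [10]].
After inserting 1: P = [[1, 3, 6, 7], [2, 5, 9], [4], [10]].
After inserting 8: P = [[1, 3, 6, 7, 8], [2, 5, 9], [4], [10]].

The final insertion tableau P = [[1, 3, 6, 7, 8], [2, 5, 9], [4], [10]] has shape [5, 3, 1, 1].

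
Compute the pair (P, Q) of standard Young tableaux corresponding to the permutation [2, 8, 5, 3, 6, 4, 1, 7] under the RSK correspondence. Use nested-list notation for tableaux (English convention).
P = [[1, 3, 4, 7], [2, 6], [5], [8]], Q = [[1, 2, 5, 8], [3, 6], [4], [7]]

Insert each entry of the permutation into P by Schensted row insertion, recording in Q the position of each new cell.

After inserting 2: P = [[2]].
After inserting 8: P = [[2, 8]].
After inserting 5: P = [[2, 5], [8]].
After inserting 3: P = [[2, 3], [5], [8]].
After inserting 6: P = [[2, 3, 6], [5], [8]].
After inserting 4: P = [[2, 3, 4], [5, 6], [8]].
After inserting 1: P = [[1, 3, 4], [2, 6], [5], [8]].
After inserting 7: P = [[1, 3, 4, 7], [2, 6], [5], [8]].

So P = [[1, 3, 4, 7], [2, 6], [5], [8]], Q = [[1, 2, 5, 8], [3, 6], [4], [7]].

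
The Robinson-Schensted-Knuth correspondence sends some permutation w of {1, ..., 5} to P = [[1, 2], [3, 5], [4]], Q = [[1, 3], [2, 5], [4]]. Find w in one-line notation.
4 3 5 1 2

Reverse the RSK construction: for i from n down to 1, find the cell of Q containing i, remove the entry at that cell from P, and reverse-bump it up through P; the value ejected from row 1 is w(i).

Step i=5: Q has 5 at row 2, column 2; remove 5 from row 2 of P and reverse-bump: 5 enters row 1 and ejects 2. So w(5) = 2. P is now [[1, 5], [3], [4]].
Step i=4: Q has 4 at row 3, column 1; remove 4 from row 3 of P and reverse-bump: 4 enters row 2 and ejects 3; 3 enters row 1 and ejects 1. So w(4) = 1. P is now [[3, 5], [4]].
Step i=3: Q has 3 at row 1, column 2; remove that cell from P, ejecting 5. So w(3) = 5. P is now [[3], [4]].
Step i=2: Q has 2 at row 2, column 1; remove 4 from row 2 of P and reverse-bump: 4 enters row 1 and ejects 3. So w(2) = 3. P is now [[4]].
Step i=1: Q has 1 at row 1, column 1; remove that cell from P, ejecting 4. So w(1) = 4. P is now [].

So w = 4 3 5 1 2.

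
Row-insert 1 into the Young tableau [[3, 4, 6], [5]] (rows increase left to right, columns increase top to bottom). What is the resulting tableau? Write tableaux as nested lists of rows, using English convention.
In row 1, 1 replaces 3 (the leftmost entry greater than 1); 3 is bumped to row 2. In row 2, 3 replaces 5 (the leftmost entry greater than 3); 5 is bumped to row 3. 5 starts a new row 3. The new tableau is [[1, 4, 6], [3], [5]].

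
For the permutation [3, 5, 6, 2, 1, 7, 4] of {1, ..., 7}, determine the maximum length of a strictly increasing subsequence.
4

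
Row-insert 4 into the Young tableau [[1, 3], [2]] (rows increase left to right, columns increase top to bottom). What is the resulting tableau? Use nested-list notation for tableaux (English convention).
[[1, 3, 4], [2]]

4 is larger than every entry of row 1, so it is appended to row 1. The new tableau is [[1, 3, 4], [2]].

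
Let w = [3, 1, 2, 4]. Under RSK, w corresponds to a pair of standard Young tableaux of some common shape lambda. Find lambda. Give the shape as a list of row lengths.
[3, 1]

Row-insert each entry into an empty tableau.

After inserting 3: P = [[3]].
After inserting 1: P = [[1], [3]].
After inserting 2: P = [[1, 2], [3]].
After inserting 4: P = [[1, 2, 4], [3]].

The final insertion tableau P = [[1, 2, 4], [3]] has shape [3, 1].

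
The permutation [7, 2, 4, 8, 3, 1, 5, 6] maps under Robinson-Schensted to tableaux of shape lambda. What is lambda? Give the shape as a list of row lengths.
Row-insert each entry into an empty tableau.

After inserting 7: P = [[7]].
After inserting 2: P = [[2], [7]].
After inserting 4: P = [[2, 4], [7]].
After inserting 8: P = [[2, 4, 8], [7]].
After inserting 3: P = [[2, 3, 8], [4], [7]].
After inserting 1: P = [[1, 3, 8], [2], [4], [7]].
After inserting 5: P = [[1, 3, 5], [2, 8], [4], [7]].
After inserting 6: P = [[1, 3, 5, 6], [2, 8], [4], [7]].

The final insertion tableau P = [[1, 3, 5, 6], [2, 8], [4], [7]] has shape [4, 2, 1, 1].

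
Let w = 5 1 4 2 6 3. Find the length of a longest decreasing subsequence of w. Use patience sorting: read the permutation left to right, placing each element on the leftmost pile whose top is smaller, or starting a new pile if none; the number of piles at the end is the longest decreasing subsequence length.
5: new pile. tops = [5]
1: new pile. tops = [5, 1]
4: onto pile 2 (replacing 1). tops = [5, 4]
2: new pile. tops = [5, 4, 2]
6: onto pile 1 (replacing 5). tops = [6, 4, 2]
3: onto pile 3 (replacing 2). tops = [6, 4, 3]

3 piles, so the longest decreasing subsequence has length 3.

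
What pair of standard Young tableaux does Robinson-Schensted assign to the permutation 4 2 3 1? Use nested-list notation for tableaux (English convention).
Insert each entry of the permutation into P by Schensted row insertion, recording in Q the position of each new cell.

Insert 4: appended to row 1. P = [[4]].
Insert 2: 2 bumps 4 from row 1; 4 starts row 2. P = [[2], [4]].
Insert 3: appended to row 1. P = [[2, 3], [4]].
Insert 1: 1 bumps 2 from row 1; 2 bumps 4 from row 2; 4 starts row 3. P = [[1, 3], [2], [4]].

So P = [[1, 3], [2], [4]], Q = [[1, 3], [2], [4]].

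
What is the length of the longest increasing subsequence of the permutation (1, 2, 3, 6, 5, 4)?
4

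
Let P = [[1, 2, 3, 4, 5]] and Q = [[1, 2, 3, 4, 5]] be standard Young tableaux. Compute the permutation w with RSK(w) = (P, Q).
Reverse the RSK construction: for i from n down to 1, find the cell of Q containing i, remove the entry at that cell from P, and reverse-bump it up through P; the value ejected from row 1 is w(i).

Step i=5: Q has 5 at row 1, column 5; remove that cell from P, ejecting 5. So w(5) = 5. P is now [[1, 2, 3, 4]].
Step i=4: Q has 4 at row 1, column 4; remove that cell from P, ejecting 4. So w(4) = 4. P is now [[1, 2, 3]].
Step i=3: Q has 3 at row 1, column 3; remove that cell from P, ejecting 3. So w(3) = 3. P is now [[1, 2]].
Step i=2: Q has 2 at row 1, column 2; remove that cell from P, ejecting 2. So w(2) = 2. P is now [[1]].
Step i=1: Q has 1 at row 1, column 1; remove that cell from P, ejecting 1. So w(1) = 1. P is now [].

So w = 1 2 3 4 5.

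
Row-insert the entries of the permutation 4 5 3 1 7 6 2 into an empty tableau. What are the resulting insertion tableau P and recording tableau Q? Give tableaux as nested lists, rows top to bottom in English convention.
P = [[1, 2, 6], [3, 5], [4, 7]], Q = [[1, 2, 5], [3, 6], [4, 7]]

Insert each entry of the permutation into P by Schensted row insertion, recording in Q the position of each new cell.

Insert 4: appended to row 1. P = [[4]].
Insert 5: appended to row 1. P = [[4, 5]].
Insert 3: 3 bumps 4 from row 1; 4 starts row 2. P = [[3, 5], [4]].
Insert 1: 1 bumps 3 from row 1; 3 bumps 4 from row 2; 4 starts row 3. P = [[1, 5], [3], [4]].
Insert 7: appended to row 1. P = [[1, 5, 7], [3], [4]].
Insert 6: 6 bumps 7 from row 1; 7 appends to row 2. P = [[1, 5, 6], [3, 7], [4]].
Insert 2: 2 bumps 5 from row 1; 5 bumps 7 from row 2; 7 appends to row 3. P = [[1, 2, 6], [3, 5], [4, 7]].

So P = [[1, 2, 6], [3, 5], [4, 7]], Q = [[1, 2, 5], [3, 6], [4, 7]].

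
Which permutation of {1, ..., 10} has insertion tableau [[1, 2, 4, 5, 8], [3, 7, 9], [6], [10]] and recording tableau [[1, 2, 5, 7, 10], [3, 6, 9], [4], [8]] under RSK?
1 10 6 3 7 4 9 2 5 8

Reverse the RSK construction: for i from n down to 1, find the cell of Q containing i, remove the entry at that cell from P, and reverse-bump it up through P; the value ejected from row 1 is w(i).

Step i=10: Q has 10 at row 1, column 5; remove that cell from P, ejecting 8. So w(10) = 8. P is now [[1, 2, 4, 5], [3, 7, 9], [6], [10]].
Step i=9: Q has 9 at row 2, column 3; remove 9 from row 2 of P and reverse-bump: 9 enters row 1 and ejects 5. So w(9) = 5. P is now [[1, 2, 4, 9], [3, 7], [6], [10]].
Step i=8: Q has 8 at row 4, column 1; remove 10 from row 4 of P and reverse-bump: 10 enters row 3 and ejects 6; 6 enters row 2 and ejects 3; 3 enters row 1 and ejects 2. So w(8) = 2. P is now [[1, 3, 4, 9], [6, 7], [10]].
Step i=7: Q has 7 at row 1, column 4; remove that cell from P, ejecting 9. So w(7) = 9. P is now [[1, 3, 4], [6, 7], [10]].
Step i=6: Q has 6 at row 2, column 2; remove 7 from row 2 of P and reverse-bump: 7 enters row 1 and ejects 4. So w(6) = 4. P is now [[1, 3, 7], [6], [10]].
Step i=5: Q has 5 at row 1, column 3; remove that cell from P, ejecting 7. So w(5) = 7. P is now [[1, 3], [6], [10]].
Step i=4: Q has 4 at row 3, column 1; remove 10 from row 3 of P and reverse-bump: 10 enters row 2 and ejects 6; 6 enters row 1 and ejects 3. So w(4) = 3. P is now [[1, 6], [10]].
Step i=3: Q has 3 at row 2, column 1; remove 10 from row 2 of P and reverse-bump: 10 enters row 1 and ejects 6. So w(3) = 6. P is now [[1, 10]].
Step i=2: Q has 2 at row 1, column 2; remove that cell from P, ejecting 10. So w(2) = 10. P is now [[1]].
Step i=1: Q has 1 at row 1, column 1; remove that cell from P, ejecting 1. So w(1) = 1. P is now [].

So w = 1 10 6 3 7 4 9 2 5 8.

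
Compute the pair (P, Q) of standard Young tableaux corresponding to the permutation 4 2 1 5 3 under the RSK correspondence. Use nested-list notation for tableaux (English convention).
P = [[1, 3], [2, 5], [4]], Q = [[1, 4], [2, 5], [3]]

Insert each entry of the permutation into P by Schensted row insertion, recording in Q the position of each new cell.

Insert 4: appended to row 1. P = [[4]].
Insert 2: 2 bumps 4 from row 1; 4 starts row 2. P = [[2], [4]].
Insert 1: 1 bumps 2 from row 1; 2 bumps 4 from row 2; 4 starts row 3. P = [[1], [2], [4]].
Insert 5: appended to row 1. P = [[1, 5], [2], [4]].
Insert 3: 3 bumps 5 from row 1; 5 appends to row 2. P = [[1, 3], [2, 5], [4]].

So P = [[1, 3], [2, 5], [4]], Q = [[1, 4], [2, 5], [3]].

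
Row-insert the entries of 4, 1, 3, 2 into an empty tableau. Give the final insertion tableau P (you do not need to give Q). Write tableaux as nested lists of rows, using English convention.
P = [[1, 2], [3], [4]]

Insert 4: appended to row 1. P = [[4]].
Insert 1: 1 bumps 4 from row 1; 4 starts row 2. P = [[1], [4]].
Insert 3: appended to row 1. P = [[1, 3], [4]].
Insert 2: 2 bumps 3 from row 1; 3 bumps 4 from row 2; 4 starts row 3. P = [[1, 2], [3], [4]].

So P = [[1, 2], [3], [4]].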